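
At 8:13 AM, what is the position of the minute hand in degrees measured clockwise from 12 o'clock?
The minute hand moves 6 degrees per minute.
At 8:13: 13 x 6 = 78 degrees

Final answer: 78 degrees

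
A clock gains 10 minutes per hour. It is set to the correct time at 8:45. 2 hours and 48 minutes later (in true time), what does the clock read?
For every 60 true minutes, the faulty clock advances 60 + 10 = 70 minutes.
True elapsed: 2 hours and 48 minutes = 168 minutes.
Faulty clock advances: 168 x 70/60 = 196 minutes (drift: 28 minutes ahead).
Shown time: 8:45 + 196 minutes = 12:01.

Final answer: 12:01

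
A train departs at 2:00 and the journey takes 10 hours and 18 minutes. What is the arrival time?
Starting time: 2:00
Adding 18 minutes to 0 minutes: 0 + 18 = 18 minutes
Adding 10 hours: 2 + 10 = 12
Final time: 12:18

Final answer: 12:18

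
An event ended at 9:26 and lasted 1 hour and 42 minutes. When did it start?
Starting time: 9:26 = 566 total minutes past 12:00
Subtracting: 1 hour and 42 minutes = 102 minutes
566 - 102 = 464 minutes
= 7 hours and 44 minutes past 12:00 = 7:44

Final answer: 7:44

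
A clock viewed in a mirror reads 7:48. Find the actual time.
Reflection across the vertical (12-6) axis maps a hand at angle A degrees to (360 - A) degrees, which sends a reading of T minutes past 12:00 to (720 - T) minutes past 12:00.
Mirror reads 7:48 = 468 minutes past 12:00.
Actual time: (720 - 468) mod 720 = 252 minutes = 4:12.

Final answer: 4:12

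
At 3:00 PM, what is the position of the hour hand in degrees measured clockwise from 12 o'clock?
The hour hand moves 30 degrees per hour and 0.5 degrees per minute.
At 3:00: (3) x 30 + 0 x 0.5 = 90 + 0 = 90 degrees

Final answer: 90 degrees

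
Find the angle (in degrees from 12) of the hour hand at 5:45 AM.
The hour hand moves 30 degrees per hour and 0.5 degrees per minute.
At 5:45: (5) x 30 + 45 x 0.5 = 150 + 22.5 = 172.5 degrees

Final answer: 172.5 degrees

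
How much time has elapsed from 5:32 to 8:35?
From 5:32 to 8:35:
(8 x 60 + 35) - (5 x 60 + 32) = 515 - 332 = 183 minutes
= 3 hours and 3 minutes

Final answer: 3 hours and 3 minutes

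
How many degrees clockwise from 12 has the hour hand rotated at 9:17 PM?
The hour hand moves 30 degrees per hour and 0.5 degrees per minute.
At 9:17: (9) x 30 + 17 x 0.5 = 270 + 8.5 = 278.5 degrees

Final answer: 278.5 degrees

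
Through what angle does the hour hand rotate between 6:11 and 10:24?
The hour hand moves 0.5 degrees per minute.
Time elapsed: 10:24 - 6:11 = 253 minutes
Angular displacement: 253 x 0.5 = 126.5 degrees

Final answer: 126.5 degrees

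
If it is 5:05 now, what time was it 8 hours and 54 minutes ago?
Starting time: 5:05 = 305 total minutes past 12:00
Subtracting: 8 hours and 54 minutes = 534 minutes
305 - 534 = -229 (negative, add 12 hours = 720) = 491 minutes
= 8 hours and 11 minutes past 12:00 = 8:11

Final answer: 8:11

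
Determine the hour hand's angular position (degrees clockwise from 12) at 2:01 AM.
The hour hand moves 30 degrees per hour and 0.5 degrees per minute.
At 2:01: (2) x 30 + 1 x 0.5 = 60 + 0.5 = 60.5 degrees

Final answer: 60.5 degrees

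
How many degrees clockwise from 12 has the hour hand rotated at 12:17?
The hour hand moves 30 degrees per hour and 0.5 degrees per minute.
At 12:17: (0) x 30 + 17 x 0.5 = 0 + 8.5 = 8.5 degrees

Final answer: 8.5 degrees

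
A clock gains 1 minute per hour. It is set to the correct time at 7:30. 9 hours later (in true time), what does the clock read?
For every 60 true minutes, the faulty clock advances 60 + 1 = 61 minutes.
True elapsed: 9 hours = 540 minutes.
Faulty clock advances: 540 x 61/60 = 549 minutes (drift: 9 minutes ahead).
Shown time: 7:30 + 549 minutes = 4:39.

Final answer: 4:39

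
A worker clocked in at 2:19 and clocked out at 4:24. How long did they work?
From 2:19 to 4:24:
(4 x 60 + 24) - (2 x 60 + 19) = 264 - 139 = 125 minutes
= 2 hours and 5 minutes

Final answer: 2 hours and 5 minutes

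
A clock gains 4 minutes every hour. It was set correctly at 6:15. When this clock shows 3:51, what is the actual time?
For every 60 true minutes, the faulty clock advances 64 minutes, so 1 faulty-clock minute corresponds to 60/64 true minutes.
From 6:15 to 3:51 on the faulty dial is 576 minutes.
True elapsed: 576 x 60/64 = 540 minutes = 9 hours.
True time: 6:15 + 9 hours = 3:15.

Final answer: 3:15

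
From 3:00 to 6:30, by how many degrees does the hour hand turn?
The hour hand moves 0.5 degrees per minute.
Time elapsed: 6:30 - 3:00 = 210 minutes
Angular displacement: 210 x 0.5 = 105 degrees

Final answer: 105 degrees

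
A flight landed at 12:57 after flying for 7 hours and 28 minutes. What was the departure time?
Starting time: 12:57 = 57 total minutes past 12:00
Subtracting: 7 hours and 28 minutes = 448 minutes
57 - 448 = -391 (negative, add 12 hours = 720) = 329 minutes
= 5 hours and 29 minutes past 12:00 = 5:29

Final answer: 5:29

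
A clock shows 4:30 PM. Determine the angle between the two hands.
Hour hand position: 4 x 30 + 30 x 0.5 = 135 degrees
Minute hand position: 30 x 6 = 180 degrees
Difference: |135 - 180| = 45 degrees
The angle between the hands is 45 degrees

Final answer: 45 degrees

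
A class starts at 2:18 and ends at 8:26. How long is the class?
From 2:18 to 8:26:
(8 x 60 + 26) - (2 x 60 + 18) = 506 - 138 = 368 minutes
= 6 hours and 8 minutes

Final answer: 6 hours and 8 minutes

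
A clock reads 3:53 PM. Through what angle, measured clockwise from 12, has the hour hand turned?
The hour hand moves 30 degrees per hour and 0.5 degrees per minute.
At 3:53: (3) x 30 + 53 x 0.5 = 90 + 26.5 = 116.5 degrees

Final answer: 116.5 degrees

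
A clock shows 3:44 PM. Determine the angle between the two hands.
Hour hand position: 3 x 30 + 44 x 0.5 = 112 degrees
Minute hand position: 44 x 6 = 264 degrees
Difference: |112 - 264| = 152 degrees
The angle between the hands is 152 degrees

Final answer: 152 degrees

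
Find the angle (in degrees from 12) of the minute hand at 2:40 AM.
The minute hand moves 6 degrees per minute.
At 2:40: 40 x 6 = 240 degrees

Final answer: 240 degrees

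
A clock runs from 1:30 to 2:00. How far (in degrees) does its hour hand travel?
The hour hand moves 0.5 degrees per minute.
Time elapsed: 2:00 - 1:30 = 30 minutes
Angular displacement: 30 x 0.5 = 15 degrees

Final answer: 15 degrees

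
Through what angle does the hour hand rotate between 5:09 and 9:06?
The hour hand moves 0.5 degrees per minute.
Time elapsed: 9:06 - 5:09 = 237 minutes
Angular displacement: 237 x 0.5 = 118.5 degrees

Final answer: 118.5 degrees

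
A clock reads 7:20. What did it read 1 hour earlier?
Starting time: 7:20 = 440 total minutes past 12:00
Subtracting: 1 hour = 60 minutes
440 - 60 = 380 minutes
= 6 hours and 20 minutes past 12:00 = 6:20

Final answer: 6:20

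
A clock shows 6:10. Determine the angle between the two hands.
Hour hand position: 6 x 30 + 10 x 0.5 = 185 degrees
Minute hand position: 10 x 6 = 60 degrees
Difference: |185 - 60| = 125 degrees
The angle between the hands is 125 degrees

Final answer: 125 degrees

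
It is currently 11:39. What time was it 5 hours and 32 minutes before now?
Starting time: 11:39 = 699 total minutes past 12:00
Subtracting: 5 hours and 32 minutes = 332 minutes
699 - 332 = 367 minutes
= 6 hours and 7 minutes past 12:00 = 6:07

Final answer: 6:07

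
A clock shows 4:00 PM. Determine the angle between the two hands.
Hour hand position: 4 x 30 + 0 x 0.5 = 120 degrees
Minute hand position: 0 x 6 = 0 degrees
Difference: |120 - 0| = 120 degrees
The angle between the hands is 120 degrees

Final answer: 120 degrees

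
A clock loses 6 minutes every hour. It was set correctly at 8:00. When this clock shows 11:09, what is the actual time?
For every 60 true minutes, the faulty clock advances 54 minutes, so 1 faulty-clock minute corresponds to 60/54 true minutes.
From 8:00 to 11:09 on the faulty dial is 189 minutes.
True elapsed: 189 x 60/54 = 210 minutes = 3 hours and 30 minutes.
True time: 8:00 + 3 hours and 30 minutes = 11:30.

Final answer: 11:30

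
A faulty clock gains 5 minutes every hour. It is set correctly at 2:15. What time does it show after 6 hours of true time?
For every 60 true minutes, the faulty clock advances 60 + 5 = 65 minutes.
True elapsed: 6 hours = 360 minutes.
Faulty clock advances: 360 x 65/60 = 390 minutes (drift: 30 minutes ahead).
Shown time: 2:15 + 390 minutes = 8:45.

Final answer: 8:45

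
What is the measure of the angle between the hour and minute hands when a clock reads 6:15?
Hour hand position: 6 x 30 + 15 x 0.5 = 187.5 degrees
Minute hand position: 15 x 6 = 90 degrees
Difference: |187.5 - 90| = 97.5 degrees
The angle between the hands is 97.5 degrees

Final answer: 97.5 degrees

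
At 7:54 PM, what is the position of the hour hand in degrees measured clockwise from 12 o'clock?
The hour hand moves 30 degrees per hour and 0.5 degrees per minute.
At 7:54: (7) x 30 + 54 x 0.5 = 210 + 27 = 237 degrees

Final answer: 237 degrees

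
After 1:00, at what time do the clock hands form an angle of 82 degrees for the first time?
At t minutes past 1:00, the hour hand is at 30 x 1 + 0.5t degrees and the minute hand is at 6t degrees.
The smaller angle between them is 82 degrees when |30H - 5.5t| = 82 or |30H - 5.5t| = 278.
With H = 1, solve 30 x 1 - 5.5t = +/- target for each target:
  t = (30 x 1 - 82) / 5.5 = -9.45 (outside (0, 60))
  t = (30 x 1 + 82) / 5.5 = 20.36
  t = (30 x 1 - 278) / 5.5 = -45.09 (outside (0, 60))
  t = (30 x 1 + 278) / 5.5 = 56
Valid solutions in (0, 60): {20.36, 56} minutes.
The first occurrence is t = 20.36 minutes.
The hands form a 82-degree angle at 20.36 minutes past 1:00.

Final answer: 20.36 minutes past 1:00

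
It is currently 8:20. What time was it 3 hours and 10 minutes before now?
Starting time: 8:20 = 500 total minutes past 12:00
Subtracting: 3 hours and 10 minutes = 190 minutes
500 - 190 = 310 minutes
= 5 hours and 10 minutes past 12:00 = 5:10

Final answer: 5:10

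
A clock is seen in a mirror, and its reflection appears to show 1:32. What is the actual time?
Reflection across the vertical (12-6) axis maps a hand at angle A degrees to (360 - A) degrees, which sends a reading of T minutes past 12:00 to (720 - T) minutes past 12:00.
Mirror reads 1:32 = 92 minutes past 12:00.
Actual time: (720 - 92) mod 720 = 628 minutes = 10:28.

Final answer: 10:28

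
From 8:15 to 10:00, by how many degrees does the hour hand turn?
The hour hand moves 0.5 degrees per minute.
Time elapsed: 10:00 - 8:15 = 105 minutes
Angular displacement: 105 x 0.5 = 52.5 degrees

Final answer: 52.5 degrees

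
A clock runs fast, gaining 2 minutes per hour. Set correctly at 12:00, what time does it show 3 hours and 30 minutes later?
For every 60 true minutes, the faulty clock advances 60 + 2 = 62 minutes.
True elapsed: 3 hours and 30 minutes = 210 minutes.
Faulty clock advances: 210 x 62/60 = 217 minutes (drift: 7 minutes ahead).
Shown time: 12:00 + 217 minutes = 3:37.

Final answer: 3:37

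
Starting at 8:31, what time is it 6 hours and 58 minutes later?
Starting time: 8:31
Adding 58 minutes to 31 minutes: 31 + 58 = 89 minutes = 1 hour and 29 minutes
Adding 6 hours: 8 + 6 + 1 (carry) = 15 - 12 = 3
Final time: 3:29

Final answer: 3:29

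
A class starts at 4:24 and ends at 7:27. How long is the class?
From 4:24 to 7:27:
(7 x 60 + 27) - (4 x 60 + 24) = 447 - 264 = 183 minutes
= 3 hours and 3 minutes

Final answer: 3 hours and 3 minutes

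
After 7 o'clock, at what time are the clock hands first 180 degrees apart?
For hands to be 180 degrees apart: |30H - 5.5t| = 180
With H = 7: t = (30 x 7 + 180)/5.5 = 70.91 or t = (30 x 7 - 180)/5.5 = 5.45
First valid solution (0 < t < 60): t = 5.45 minutes
The hands are opposite at 5.45 minutes past 7:00.

Final answer: 5.45 minutes past 7:00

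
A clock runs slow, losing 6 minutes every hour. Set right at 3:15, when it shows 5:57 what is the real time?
For every 60 true minutes, the faulty clock advances 54 minutes, so 1 faulty-clock minute corresponds to 60/54 true minutes.
From 3:15 to 5:57 on the faulty dial is 162 minutes.
True elapsed: 162 x 60/54 = 180 minutes = 3 hours.
True time: 3:15 + 3 hours = 6:15.

Final answer: 6:15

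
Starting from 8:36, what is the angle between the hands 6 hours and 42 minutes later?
First find the time 6 hours and 42 minutes after 8:36.
Total minutes: 8 x 60 + 36 + 6 x 60 + 42 = 918.
918 mod 720 = 198 minutes = 3:18.
Now compute the angle at 3:18:
Hour hand: 3 x 30 + 18 x 0.5 = 99 degrees
Minute hand: 18 x 6 = 108 degrees
Difference: |99 - 108| = 9 degrees
The angle is 9 degrees

Final answer: 9 degrees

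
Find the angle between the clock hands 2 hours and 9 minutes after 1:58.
First find the time 2 hours and 9 minutes after 1:58.
Total minutes: 1 x 60 + 58 + 2 x 60 + 9 = 247.
247 mod 720 = 247 minutes = 4:07.
Now compute the angle at 4:07:
Hour hand: 4 x 30 + 7 x 0.5 = 123.5 degrees
Minute hand: 7 x 6 = 42 degrees
Difference: |123.5 - 42| = 81.5 degrees
The angle is 81.5 degrees

Final answer: 81.5 degrees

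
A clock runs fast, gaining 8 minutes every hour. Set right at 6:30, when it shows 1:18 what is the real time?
For every 60 true minutes, the faulty clock advances 68 minutes, so 1 faulty-clock minute corresponds to 60/68 true minutes.
From 6:30 to 1:18 on the faulty dial is 408 minutes.
True elapsed: 408 x 60/68 = 360 minutes = 6 hours.
True time: 6:30 + 6 hours = 12:30.

Final answer: 12:30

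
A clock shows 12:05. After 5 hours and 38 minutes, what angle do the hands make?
First find the time 5 hours and 38 minutes after 12:05.
Total minutes: 12 x 60 + 5 + 5 x 60 + 38 = 1063.
1063 mod 720 = 343 minutes = 5:43.
Now compute the angle at 5:43:
Hour hand: 5 x 30 + 43 x 0.5 = 171.5 degrees
Minute hand: 43 x 6 = 258 degrees
Difference: |171.5 - 258| = 86.5 degrees
The angle is 86.5 degrees

Final answer: 86.5 degrees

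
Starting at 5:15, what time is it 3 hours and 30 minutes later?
Starting time: 5:15
Adding 30 minutes to 15 minutes: 15 + 30 = 45 minutes
Adding 3 hours: 5 + 3 = 8
Final time: 8:45

Final answer: 8:45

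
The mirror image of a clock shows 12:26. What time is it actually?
Reflection across the vertical (12-6) axis maps a hand at angle A degrees to (360 - A) degrees, which sends a reading of T minutes past 12:00 to (720 - T) minutes past 12:00.
Mirror reads 12:26 = 26 minutes past 12:00.
Actual time: (720 - 26) mod 720 = 694 minutes = 11:34.

Final answer: 11:34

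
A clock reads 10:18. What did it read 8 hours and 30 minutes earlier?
Starting time: 10:18 = 618 total minutes past 12:00
Subtracting: 8 hours and 30 minutes = 510 minutes
618 - 510 = 108 minutes
= 1 hour and 48 minutes past 12:00 = 1:48

Final answer: 1:48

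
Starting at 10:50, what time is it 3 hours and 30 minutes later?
Starting time: 10:50
Adding 30 minutes to 50 minutes: 50 + 30 = 80 minutes = 1 hour and 20 minutes
Adding 3 hours: 10 + 3 + 1 (carry) = 14 - 12 = 2
Final time: 2:20

Final answer: 2:20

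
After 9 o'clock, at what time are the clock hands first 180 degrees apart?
For hands to be 180 degrees apart: |30H - 5.5t| = 180
With H = 9: t = (30 x 9 + 180)/5.5 = 81.82 or t = (30 x 9 - 180)/5.5 = 16.36
First valid solution (0 < t < 60): t = 16.36 minutes
The hands are opposite at 16.36 minutes past 9:00.

Final answer: 16.36 minutes past 9:00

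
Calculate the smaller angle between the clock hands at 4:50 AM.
Hour hand position: 4 x 30 + 50 x 0.5 = 145 degrees
Minute hand position: 50 x 6 = 300 degrees
Difference: |145 - 300| = 155 degrees
The angle between the hands is 155 degrees

Final answer: 155 degrees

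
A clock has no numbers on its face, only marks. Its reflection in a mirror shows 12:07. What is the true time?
Reflection across the vertical (12-6) axis maps a hand at angle A degrees to (360 - A) degrees, which sends a reading of T minutes past 12:00 to (720 - T) minutes past 12:00.
Mirror reads 12:07 = 7 minutes past 12:00.
Actual time: (720 - 7) mod 720 = 713 minutes = 11:53.

Final answer: 11:53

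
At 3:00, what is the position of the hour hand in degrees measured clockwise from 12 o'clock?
The hour hand moves 30 degrees per hour and 0.5 degrees per minute.
At 3:00: (3) x 30 + 0 x 0.5 = 90 + 0 = 90 degrees

Final answer: 90 degrees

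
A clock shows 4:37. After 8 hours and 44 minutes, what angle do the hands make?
First find the time 8 hours and 44 minutes after 4:37.
Total minutes: 4 x 60 + 37 + 8 x 60 + 44 = 801.
801 mod 720 = 81 minutes = 1:21.
Now compute the angle at 1:21:
Hour hand: 1 x 30 + 21 x 0.5 = 40.5 degrees
Minute hand: 21 x 6 = 126 degrees
Difference: |40.5 - 126| = 85.5 degrees
The angle is 85.5 degrees

Final answer: 85.5 degrees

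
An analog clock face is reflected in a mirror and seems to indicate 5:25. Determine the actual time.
Reflection across the vertical (12-6) axis maps a hand at angle A degrees to (360 - A) degrees, which sends a reading of T minutes past 12:00 to (720 - T) minutes past 12:00.
Mirror reads 5:25 = 325 minutes past 12:00.
Actual time: (720 - 325) mod 720 = 395 minutes = 6:35.

Final answer: 6:35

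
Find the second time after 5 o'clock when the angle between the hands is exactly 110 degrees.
At t minutes past 5:00, the hour hand is at 30 x 5 + 0.5t degrees and the minute hand is at 6t degrees.
The smaller angle between them is 110 degrees when |30H - 5.5t| = 110 or |30H - 5.5t| = 250.
With H = 5, solve 30 x 5 - 5.5t = +/- target for each target:
  t = (30 x 5 - 110) / 5.5 = 7.27
  t = (30 x 5 + 110) / 5.5 = 47.27
  t = (30 x 5 - 250) / 5.5 = -18.18 (outside (0, 60))
  t = (30 x 5 + 250) / 5.5 = 72.73 (outside (0, 60))
Valid solutions in (0, 60): {7.27, 47.27} minutes.
The second occurrence is t = 47.27 minutes.
The hands form a 110-degree angle at 47.27 minutes past 5:00.

Final answer: 47.27 minutes past 5:00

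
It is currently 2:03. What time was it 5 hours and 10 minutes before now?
Starting time: 2:03 = 123 total minutes past 12:00
Subtracting: 5 hours and 10 minutes = 310 minutes
123 - 310 = -187 (negative, add 12 hours = 720) = 533 minutes
= 8 hours and 53 minutes past 12:00 = 8:53

Final answer: 8:53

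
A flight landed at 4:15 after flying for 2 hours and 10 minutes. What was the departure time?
Starting time: 4:15 = 255 total minutes past 12:00
Subtracting: 2 hours and 10 minutes = 130 minutes
255 - 130 = 125 minutes
= 2 hours and 5 minutes past 12:00 = 2:05

Final answer: 2:05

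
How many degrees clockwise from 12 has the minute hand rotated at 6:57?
The minute hand moves 6 degrees per minute.
At 6:57: 57 x 6 = 342 degrees

Final answer: 342 degrees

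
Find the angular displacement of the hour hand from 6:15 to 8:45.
The hour hand moves 0.5 degrees per minute.
Time elapsed: 8:45 - 6:15 = 150 minutes
Angular displacement: 150 x 0.5 = 75 degrees

Final answer: 75 degrees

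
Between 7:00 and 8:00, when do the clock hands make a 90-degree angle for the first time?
At t minutes past 7:00, the hour hand is at 30 x 7 + 0.5t degrees and the minute hand is at 6t degrees.
The smaller angle between them is 90 degrees when |30H - 5.5t| = 90 or |30H - 5.5t| = 270.
With H = 7, solve 30 x 7 - 5.5t = +/- target for each target:
  t = (30 x 7 - 90) / 5.5 = 21.82
  t = (30 x 7 + 90) / 5.5 = 54.55
  t = (30 x 7 - 270) / 5.5 = -10.91 (outside (0, 60))
  t = (30 x 7 + 270) / 5.5 = 87.27 (outside (0, 60))
Valid solutions in (0, 60): {21.82, 54.55} minutes.
The first occurrence is t = 21.82 minutes.
The hands form a 90-degree angle at 21.82 minutes past 7:00.

Final answer: 21.82 minutes past 7:00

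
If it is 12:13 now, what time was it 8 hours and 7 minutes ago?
Starting time: 12:13 = 13 total minutes past 12:00
Subtracting: 8 hours and 7 minutes = 487 minutes
13 - 487 = -474 (negative, add 12 hours = 720) = 246 minutes
= 4 hours and 6 minutes past 12:00 = 4:06

Final answer: 4:06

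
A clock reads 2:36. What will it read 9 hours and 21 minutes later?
Starting time: 2:36
Adding 21 minutes to 36 minutes: 36 + 21 = 57 minutes
Adding 9 hours: 2 + 9 = 11
Final time: 11:57

Final answer: 11:57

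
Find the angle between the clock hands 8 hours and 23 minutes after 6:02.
First find the time 8 hours and 23 minutes after 6:02.
Total minutes: 6 x 60 + 2 + 8 x 60 + 23 = 865.
865 mod 720 = 145 minutes = 2:25.
Now compute the angle at 2:25:
Hour hand: 2 x 30 + 25 x 0.5 = 72.5 degrees
Minute hand: 25 x 6 = 150 degrees
Difference: |72.5 - 150| = 77.5 degrees
The angle is 77.5 degrees

Final answer: 77.5 degrees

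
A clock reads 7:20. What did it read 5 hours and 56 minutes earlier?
Starting time: 7:20 = 440 total minutes past 12:00
Subtracting: 5 hours and 56 minutes = 356 minutes
440 - 356 = 84 minutes
= 1 hour and 24 minutes past 12:00 = 1:24

Final answer: 1:24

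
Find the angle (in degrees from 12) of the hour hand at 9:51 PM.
The hour hand moves 30 degrees per hour and 0.5 degrees per minute.
At 9:51: (9) x 30 + 51 x 0.5 = 270 + 25.5 = 295.5 degrees

Final answer: 295.5 degrees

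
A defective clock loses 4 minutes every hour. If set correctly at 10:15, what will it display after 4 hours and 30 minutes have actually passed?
For every 60 true minutes, the faulty clock advances 60 - 4 = 56 minutes.
True elapsed: 4 hours and 30 minutes = 270 minutes.
Faulty clock advances: 270 x 56/60 = 252 minutes (drift: 18 minutes behind).
Shown time: 10:15 + 252 minutes = 2:27.

Final answer: 2:27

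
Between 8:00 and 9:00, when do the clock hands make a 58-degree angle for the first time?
At t minutes past 8:00, the hour hand is at 30 x 8 + 0.5t degrees and the minute hand is at 6t degrees.
The smaller angle between them is 58 degrees when |30H - 5.5t| = 58 or |30H - 5.5t| = 302.
With H = 8, solve 30 x 8 - 5.5t = +/- target for each target:
  t = (30 x 8 - 58) / 5.5 = 33.09
  t = (30 x 8 + 58) / 5.5 = 54.18
  t = (30 x 8 - 302) / 5.5 = -11.27 (outside (0, 60))
  t = (30 x 8 + 302) / 5.5 = 98.55 (outside (0, 60))
Valid solutions in (0, 60): {33.09, 54.18} minutes.
The first occurrence is t = 33.09 minutes.
The hands form a 58-degree angle at 33.09 minutes past 8:00.

Final answer: 33.09 minutes past 8:00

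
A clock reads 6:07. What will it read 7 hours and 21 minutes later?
Starting time: 6:07
Adding 21 minutes to 7 minutes: 7 + 21 = 28 minutes
Adding 7 hours: 6 + 7 = 13 - 12 = 1
Final time: 1:28

Final answer: 1:28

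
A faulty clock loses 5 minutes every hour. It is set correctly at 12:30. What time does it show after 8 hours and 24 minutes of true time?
For every 60 true minutes, the faulty clock advances 60 - 5 = 55 minutes.
True elapsed: 8 hours and 24 minutes = 504 minutes.
Faulty clock advances: 504 x 55/60 = 462 minutes (drift: 42 minutes behind).
Shown time: 12:30 + 462 minutes = 8:12.

Final answer: 8:12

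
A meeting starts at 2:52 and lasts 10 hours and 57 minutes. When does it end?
Starting time: 2:52
Adding 57 minutes to 52 minutes: 52 + 57 = 109 minutes = 1 hour and 49 minutes
Adding 10 hours: 2 + 10 + 1 (carry) = 13 - 12 = 1
Final time: 1:49

Final answer: 1:49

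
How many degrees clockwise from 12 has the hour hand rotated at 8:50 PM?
The hour hand moves 30 degrees per hour and 0.5 degrees per minute.
At 8:50: (8) x 30 + 50 x 0.5 = 240 + 25 = 265 degrees

Final answer: 265 degrees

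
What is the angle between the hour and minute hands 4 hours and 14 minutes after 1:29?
First find the time 4 hours and 14 minutes after 1:29.
Total minutes: 1 x 60 + 29 + 4 x 60 + 14 = 343.
343 mod 720 = 343 minutes = 5:43.
Now compute the angle at 5:43:
Hour hand: 5 x 30 + 43 x 0.5 = 171.5 degrees
Minute hand: 43 x 6 = 258 degrees
Difference: |171.5 - 258| = 86.5 degrees
The angle is 86.5 degrees

Final answer: 86.5 degrees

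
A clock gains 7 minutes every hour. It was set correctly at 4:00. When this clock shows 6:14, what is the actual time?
For every 60 true minutes, the faulty clock advances 67 minutes, so 1 faulty-clock minute corresponds to 60/67 true minutes.
From 4:00 to 6:14 on the faulty dial is 134 minutes.
True elapsed: 134 x 60/67 = 120 minutes = 2 hours.
True time: 4:00 + 2 hours = 6:00.

Final answer: 6:00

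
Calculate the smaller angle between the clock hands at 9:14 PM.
Hour hand position: 9 x 30 + 14 x 0.5 = 277 degrees
Minute hand position: 14 x 6 = 84 degrees
Difference: |277 - 84| = 193 degrees
Since 193 > 180, the smaller angle is 360 - 193 = 167 degrees

Final answer: 167 degrees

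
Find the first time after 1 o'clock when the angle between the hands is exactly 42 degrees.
At t minutes past 1:00, the hour hand is at 30 x 1 + 0.5t degrees and the minute hand is at 6t degrees.
The smaller angle between them is 42 degrees when |30H - 5.5t| = 42 or |30H - 5.5t| = 318.
With H = 1, solve 30 x 1 - 5.5t = +/- target for each target:
  t = (30 x 1 - 42) / 5.5 = -2.18 (outside (0, 60))
  t = (30 x 1 + 42) / 5.5 = 13.09
  t = (30 x 1 - 318) / 5.5 = -52.36 (outside (0, 60))
  t = (30 x 1 + 318) / 5.5 = 63.27 (outside (0, 60))
Valid solutions in (0, 60): {13.09} minutes.
The first occurrence is t = 13.09 minutes.
The hands form a 42-degree angle at 13.09 minutes past 1:00.

Final answer: 13.09 minutes past 1:00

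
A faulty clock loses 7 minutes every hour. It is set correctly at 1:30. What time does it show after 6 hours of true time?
For every 60 true minutes, the faulty clock advances 60 - 7 = 53 minutes.
True elapsed: 6 hours = 360 minutes.
Faulty clock advances: 360 x 53/60 = 318 minutes (drift: 42 minutes behind).
Shown time: 1:30 + 318 minutes = 6:48.

Final answer: 6:48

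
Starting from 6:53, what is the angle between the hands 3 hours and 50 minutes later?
First find the time 3 hours and 50 minutes after 6:53.
Total minutes: 6 x 60 + 53 + 3 x 60 + 50 = 643.
643 mod 720 = 643 minutes = 10:43.
Now compute the angle at 10:43:
Hour hand: 10 x 30 + 43 x 0.5 = 321.5 degrees
Minute hand: 43 x 6 = 258 degrees
Difference: |321.5 - 258| = 63.5 degrees
The angle is 63.5 degrees

Final answer: 63.5 degrees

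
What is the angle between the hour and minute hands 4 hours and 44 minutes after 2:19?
First find the time 4 hours and 44 minutes after 2:19.
Total minutes: 2 x 60 + 19 + 4 x 60 + 44 = 423.
423 mod 720 = 423 minutes = 7:03.
Now compute the angle at 7:03:
Hour hand: 7 x 30 + 3 x 0.5 = 211.5 degrees
Minute hand: 3 x 6 = 18 degrees
Difference: |211.5 - 18| = 193.5 degrees
Smaller angle: 360 - 193.5 = 166.5 degrees

Final answer: 166.5 degrees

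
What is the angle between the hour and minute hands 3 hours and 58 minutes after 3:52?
First find the time 3 hours and 58 minutes after 3:52.
Total minutes: 3 x 60 + 52 + 3 x 60 + 58 = 470.
470 mod 720 = 470 minutes = 7:50.
Now compute the angle at 7:50:
Hour hand: 7 x 30 + 50 x 0.5 = 235 degrees
Minute hand: 50 x 6 = 300 degrees
Difference: |235 - 300| = 65 degrees
The angle is 65 degrees

Final answer: 65 degrees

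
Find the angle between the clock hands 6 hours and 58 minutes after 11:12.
First find the time 6 hours and 58 minutes after 11:12.
Total minutes: 11 x 60 + 12 + 6 x 60 + 58 = 1090.
1090 mod 720 = 370 minutes = 6:10.
Now compute the angle at 6:10:
Hour hand: 6 x 30 + 10 x 0.5 = 185 degrees
Minute hand: 10 x 6 = 60 degrees
Difference: |185 - 60| = 125 degrees
The angle is 125 degrees

Final answer: 125 degrees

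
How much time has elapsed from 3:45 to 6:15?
From 3:45 to 6:15:
(6 x 60 + 15) - (3 x 60 + 45) = 375 - 225 = 150 minutes
= 2 hours and 30 minutes

Final answer: 2 hours and 30 minutes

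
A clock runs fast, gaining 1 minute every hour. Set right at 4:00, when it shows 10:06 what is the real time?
For every 60 true minutes, the faulty clock advances 61 minutes, so 1 faulty-clock minute corresponds to 60/61 true minutes.
From 4:00 to 10:06 on the faulty dial is 366 minutes.
True elapsed: 366 x 60/61 = 360 minutes = 6 hours.
True time: 4:00 + 6 hours = 10:00.

Final answer: 10:00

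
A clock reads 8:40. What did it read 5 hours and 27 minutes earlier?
Starting time: 8:40 = 520 total minutes past 12:00
Subtracting: 5 hours and 27 minutes = 327 minutes
520 - 327 = 193 minutes
= 3 hours and 13 minutes past 12:00 = 3:13

Final answer: 3:13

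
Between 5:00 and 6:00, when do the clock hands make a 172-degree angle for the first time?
At t minutes past 5:00, the hour hand is at 30 x 5 + 0.5t degrees and the minute hand is at 6t degrees.
The smaller angle between them is 172 degrees when |30H - 5.5t| = 172 or |30H - 5.5t| = 188.
With H = 5, solve 30 x 5 - 5.5t = +/- target for each target:
  t = (30 x 5 - 172) / 5.5 = -4 (outside (0, 60))
  t = (30 x 5 + 172) / 5.5 = 58.55
  t = (30 x 5 - 188) / 5.5 = -6.91 (outside (0, 60))
  t = (30 x 5 + 188) / 5.5 = 61.45 (outside (0, 60))
Valid solutions in (0, 60): {58.55} minutes.
The first occurrence is t = 58.55 minutes.
The hands form a 172-degree angle at 58.55 minutes past 5:00.

Final answer: 58.55 minutes past 5:00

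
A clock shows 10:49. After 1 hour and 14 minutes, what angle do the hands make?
First find the time 1 hour and 14 minutes after 10:49.
Total minutes: 10 x 60 + 49 + 1 x 60 + 14 = 723.
723 mod 720 = 3 minutes = 12:03.
Now compute the angle at 12:03:
Hour hand: 0 x 30 + 3 x 0.5 = 1.5 degrees
Minute hand: 3 x 6 = 18 degrees
Difference: |1.5 - 18| = 16.5 degrees
The angle is 16.5 degrees

Final answer: 16.5 degrees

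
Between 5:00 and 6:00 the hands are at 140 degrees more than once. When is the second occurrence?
At t minutes past 5:00, the hour hand is at 30 x 5 + 0.5t degrees and the minute hand is at 6t degrees.
The smaller angle between them is 140 degrees when |30H - 5.5t| = 140 or |30H - 5.5t| = 220.
With H = 5, solve 30 x 5 - 5.5t = +/- target for each target:
  t = (30 x 5 - 140) / 5.5 = 1.82
  t = (30 x 5 + 140) / 5.5 = 52.73
  t = (30 x 5 - 220) / 5.5 = -12.73 (outside (0, 60))
  t = (30 x 5 + 220) / 5.5 = 67.27 (outside (0, 60))
Valid solutions in (0, 60): {1.82, 52.73} minutes.
The second occurrence is t = 52.73 minutes.
The hands form a 140-degree angle at 52.73 minutes past 5:00.

Final answer: 52.73 minutes past 5:00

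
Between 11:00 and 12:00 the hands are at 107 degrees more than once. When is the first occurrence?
At t minutes past 11:00, the hour hand is at 30 x 11 + 0.5t degrees and the minute hand is at 6t degrees.
The smaller angle between them is 107 degrees when |30H - 5.5t| = 107 or |30H - 5.5t| = 253.
With H = 11, solve 30 x 11 - 5.5t = +/- target for each target:
  t = (30 x 11 - 107) / 5.5 = 40.55
  t = (30 x 11 + 107) / 5.5 = 79.45 (outside (0, 60))
  t = (30 x 11 - 253) / 5.5 = 14
  t = (30 x 11 + 253) / 5.5 = 106 (outside (0, 60))
Valid solutions in (0, 60): {14, 40.55} minutes.
The first occurrence is t = 14 minutes.
The hands form a 107-degree angle at 14 minutes past 11:00.

Final answer: 14 minutes past 11:00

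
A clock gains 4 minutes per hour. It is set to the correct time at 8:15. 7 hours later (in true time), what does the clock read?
For every 60 true minutes, the faulty clock advances 60 + 4 = 64 minutes.
True elapsed: 7 hours = 420 minutes.
Faulty clock advances: 420 x 64/60 = 448 minutes (drift: 28 minutes ahead).
Shown time: 8:15 + 448 minutes = 3:43.

Final answer: 3:43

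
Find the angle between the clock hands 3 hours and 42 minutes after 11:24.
First find the time 3 hours and 42 minutes after 11:24.
Total minutes: 11 x 60 + 24 + 3 x 60 + 42 = 906.
906 mod 720 = 186 minutes = 3:06.
Now compute the angle at 3:06:
Hour hand: 3 x 30 + 6 x 0.5 = 93 degrees
Minute hand: 6 x 6 = 36 degrees
Difference: |93 - 36| = 57 degrees
The angle is 57 degrees

Final answer: 57 degrees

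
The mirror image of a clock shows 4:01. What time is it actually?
Reflection across the vertical (12-6) axis maps a hand at angle A degrees to (360 - A) degrees, which sends a reading of T minutes past 12:00 to (720 - T) minutes past 12:00.
Mirror reads 4:01 = 241 minutes past 12:00.
Actual time: (720 - 241) mod 720 = 479 minutes = 7:59.

Final answer: 7:59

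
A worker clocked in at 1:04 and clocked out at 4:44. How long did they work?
From 1:04 to 4:44:
(4 x 60 + 44) - (1 x 60 + 4) = 284 - 64 = 220 minutes
= 3 hours and 40 minutes

Final answer: 3 hours and 40 minutes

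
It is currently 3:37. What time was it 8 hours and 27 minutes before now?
Starting time: 3:37 = 217 total minutes past 12:00
Subtracting: 8 hours and 27 minutes = 507 minutes
217 - 507 = -290 (negative, add 12 hours = 720) = 430 minutes
= 7 hours and 10 minutes past 12:00 = 7:10

Final answer: 7:10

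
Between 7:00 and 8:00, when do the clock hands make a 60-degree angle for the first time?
At t minutes past 7:00, the hour hand is at 30 x 7 + 0.5t degrees and the minute hand is at 6t degrees.
The smaller angle between them is 60 degrees when |30H - 5.5t| = 60 or |30H - 5.5t| = 300.
With H = 7, solve 30 x 7 - 5.5t = +/- target for each target:
  t = (30 x 7 - 60) / 5.5 = 27.27
  t = (30 x 7 + 60) / 5.5 = 49.09
  t = (30 x 7 - 300) / 5.5 = -16.36 (outside (0, 60))
  t = (30 x 7 + 300) / 5.5 = 92.73 (outside (0, 60))
Valid solutions in (0, 60): {27.27, 49.09} minutes.
The first occurrence is t = 27.27 minutes.
The hands form a 60-degree angle at 27.27 minutes past 7:00.

Final answer: 27.27 minutes past 7:00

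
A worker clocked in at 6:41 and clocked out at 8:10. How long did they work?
From 6:41 to 8:10:
(8 x 60 + 10) - (6 x 60 + 41) = 490 - 401 = 89 minutes
= 1 hour and 29 minutes

Final answer: 1 hour and 29 minutes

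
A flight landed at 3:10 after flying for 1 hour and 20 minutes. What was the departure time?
Starting time: 3:10 = 190 total minutes past 12:00
Subtracting: 1 hour and 20 minutes = 80 minutes
190 - 80 = 110 minutes
= 1 hour and 50 minutes past 12:00 = 1:50

Final answer: 1:50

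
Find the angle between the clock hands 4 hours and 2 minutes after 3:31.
First find the time 4 hours and 2 minutes after 3:31.
Total minutes: 3 x 60 + 31 + 4 x 60 + 2 = 453.
453 mod 720 = 453 minutes = 7:33.
Now compute the angle at 7:33:
Hour hand: 7 x 30 + 33 x 0.5 = 226.5 degrees
Minute hand: 33 x 6 = 198 degrees
Difference: |226.5 - 198| = 28.5 degrees
The angle is 28.5 degrees

Final answer: 28.5 degrees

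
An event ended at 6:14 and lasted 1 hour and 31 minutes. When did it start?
Starting time: 6:14 = 374 total minutes past 12:00
Subtracting: 1 hour and 31 minutes = 91 minutes
374 - 91 = 283 minutes
= 4 hours and 43 minutes past 12:00 = 4:43

Final answer: 4:43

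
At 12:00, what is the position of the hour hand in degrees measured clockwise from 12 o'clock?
The hour hand moves 30 degrees per hour and 0.5 degrees per minute.
At 12:00: (0) x 30 + 0 x 0.5 = 0 + 0 = 0 degrees

Final answer: 0 degrees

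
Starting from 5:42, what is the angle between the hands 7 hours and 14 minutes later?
First find the time 7 hours and 14 minutes after 5:42.
Total minutes: 5 x 60 + 42 + 7 x 60 + 14 = 776.
776 mod 720 = 56 minutes = 12:56.
Now compute the angle at 12:56:
Hour hand: 0 x 30 + 56 x 0.5 = 28 degrees
Minute hand: 56 x 6 = 336 degrees
Difference: |28 - 336| = 308 degrees
Smaller angle: 360 - 308 = 52 degrees

Final answer: 52 degrees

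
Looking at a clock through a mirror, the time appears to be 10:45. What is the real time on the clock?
Reflection across the vertical (12-6) axis maps a hand at angle A degrees to (360 - A) degrees, which sends a reading of T minutes past 12:00 to (720 - T) minutes past 12:00.
Mirror reads 10:45 = 645 minutes past 12:00.
Actual time: (720 - 645) mod 720 = 75 minutes = 1:15.

Final answer: 1:15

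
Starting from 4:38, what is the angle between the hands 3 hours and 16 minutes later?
First find the time 3 hours and 16 minutes after 4:38.
Total minutes: 4 x 60 + 38 + 3 x 60 + 16 = 474.
474 mod 720 = 474 minutes = 7:54.
Now compute the angle at 7:54:
Hour hand: 7 x 30 + 54 x 0.5 = 237 degrees
Minute hand: 54 x 6 = 324 degrees
Difference: |237 - 324| = 87 degrees
The angle is 87 degrees

Final answer: 87 degrees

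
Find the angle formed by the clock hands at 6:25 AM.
Hour hand position: 6 x 30 + 25 x 0.5 = 192.5 degrees
Minute hand position: 25 x 6 = 150 degrees
Difference: |192.5 - 150| = 42.5 degrees
The angle between the hands is 42.5 degrees

Final answer: 42.5 degrees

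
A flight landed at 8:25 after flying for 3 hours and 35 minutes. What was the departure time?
Starting time: 8:25 = 505 total minutes past 12:00
Subtracting: 3 hours and 35 minutes = 215 minutes
505 - 215 = 290 minutes
= 4 hours and 50 minutes past 12:00 = 4:50

Final answer: 4:50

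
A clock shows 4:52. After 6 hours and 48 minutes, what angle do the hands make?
First find the time 6 hours and 48 minutes after 4:52.
Total minutes: 4 x 60 + 52 + 6 x 60 + 48 = 700.
700 mod 720 = 700 minutes = 11:40.
Now compute the angle at 11:40:
Hour hand: 11 x 30 + 40 x 0.5 = 350 degrees
Minute hand: 40 x 6 = 240 degrees
Difference: |350 - 240| = 110 degrees
The angle is 110 degrees

Final answer: 110 degrees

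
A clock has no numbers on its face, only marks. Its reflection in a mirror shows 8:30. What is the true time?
Reflection across the vertical (12-6) axis maps a hand at angle A degrees to (360 - A) degrees, which sends a reading of T minutes past 12:00 to (720 - T) minutes past 12:00.
Mirror reads 8:30 = 510 minutes past 12:00.
Actual time: (720 - 510) mod 720 = 210 minutes = 3:30.

Final answer: 3:30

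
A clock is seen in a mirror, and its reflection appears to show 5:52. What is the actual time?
Reflection across the vertical (12-6) axis maps a hand at angle A degrees to (360 - A) degrees, which sends a reading of T minutes past 12:00 to (720 - T) minutes past 12:00.
Mirror reads 5:52 = 352 minutes past 12:00.
Actual time: (720 - 352) mod 720 = 368 minutes = 6:08.

Final answer: 6:08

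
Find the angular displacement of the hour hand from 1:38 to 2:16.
The hour hand moves 0.5 degrees per minute.
Time elapsed: 2:16 - 1:38 = 38 minutes
Angular displacement: 38 x 0.5 = 19 degrees

Final answer: 19 degrees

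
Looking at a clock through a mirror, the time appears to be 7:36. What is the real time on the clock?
Reflection across the vertical (12-6) axis maps a hand at angle A degrees to (360 - A) degrees, which sends a reading of T minutes past 12:00 to (720 - T) minutes past 12:00.
Mirror reads 7:36 = 456 minutes past 12:00.
Actual time: (720 - 456) mod 720 = 264 minutes = 4:24.

Final answer: 4:24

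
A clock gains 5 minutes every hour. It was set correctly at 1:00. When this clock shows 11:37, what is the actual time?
For every 60 true minutes, the faulty clock advances 65 minutes, so 1 faulty-clock minute corresponds to 60/65 true minutes.
From 1:00 to 11:37 on the faulty dial is 637 minutes.
True elapsed: 637 x 60/65 = 588 minutes = 9 hours and 48 minutes.
True time: 1:00 + 9 hours and 48 minutes = 10:48.

Final answer: 10:48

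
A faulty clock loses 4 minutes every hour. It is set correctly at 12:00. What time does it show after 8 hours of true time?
For every 60 true minutes, the faulty clock advances 60 - 4 = 56 minutes.
True elapsed: 8 hours = 480 minutes.
Faulty clock advances: 480 x 56/60 = 448 minutes (drift: 32 minutes behind).
Shown time: 12:00 + 448 minutes = 7:28.

Final answer: 7:28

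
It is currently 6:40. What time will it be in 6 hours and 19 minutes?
Starting time: 6:40
Adding 19 minutes to 40 minutes: 40 + 19 = 59 minutes
Adding 6 hours: 6 + 6 = 12
Final time: 12:59

Final answer: 12:59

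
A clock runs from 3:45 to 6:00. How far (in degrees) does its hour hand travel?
The hour hand moves 0.5 degrees per minute.
Time elapsed: 6:00 - 3:45 = 135 minutes
Angular displacement: 135 x 0.5 = 67.5 degrees

Final answer: 67.5 degrees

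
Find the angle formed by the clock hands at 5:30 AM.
Hour hand position: 5 x 30 + 30 x 0.5 = 165 degrees
Minute hand position: 30 x 6 = 180 degrees
Difference: |165 - 180| = 15 degrees
The angle between the hands is 15 degrees

Final answer: 15 degrees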